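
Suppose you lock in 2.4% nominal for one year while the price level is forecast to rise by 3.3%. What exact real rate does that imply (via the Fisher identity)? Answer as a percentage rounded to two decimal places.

-0.87%

By the Fisher identity, 1 + r = (1 + i)/(1 + π).
1 + r = 1.02400 / 1.03300 = 0.991288
r = 0.991288 − 1 = -0.8712%, i.e. -0.87%.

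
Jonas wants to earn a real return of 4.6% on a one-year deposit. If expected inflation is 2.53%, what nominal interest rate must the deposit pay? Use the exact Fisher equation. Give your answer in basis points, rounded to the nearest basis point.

725 basis points

(1 + i) = (1 + r)(1 + π) = 1.04600 × 1.02530 = 1.0724638
i = 1.0724638 − 1, so the required nominal rate is 725 basis points.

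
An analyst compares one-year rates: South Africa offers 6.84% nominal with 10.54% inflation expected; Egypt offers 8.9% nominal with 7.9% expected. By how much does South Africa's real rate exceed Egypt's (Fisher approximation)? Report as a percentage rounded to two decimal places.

-4.70%

South Africa: 6.84% − 10.54% = -3.700%
Egypt: 8.9% − 7.9% = 1.000%
Differential = -4.700% → -4.70%.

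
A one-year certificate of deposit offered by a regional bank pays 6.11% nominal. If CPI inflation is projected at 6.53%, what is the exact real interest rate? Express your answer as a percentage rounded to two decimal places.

By the Fisher identity, 1 + r = (1 + i)/(1 + π).
1 + r = 1.06110 / 1.06530 = 0.996057
r = 0.996057 − 1 = -0.3943%, i.e. -0.39%.

-0.39%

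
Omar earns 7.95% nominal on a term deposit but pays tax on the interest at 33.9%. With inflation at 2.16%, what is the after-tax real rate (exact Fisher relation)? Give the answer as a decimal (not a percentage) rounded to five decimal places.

0.03030

After-tax nominal return = 7.95% × (1 − 0.339) = 5.25495%.
1 + r = 1.0525495 / 1.02160 = 1.0302951
After-tax real rate = 1.0302951 − 1 → 0.03030.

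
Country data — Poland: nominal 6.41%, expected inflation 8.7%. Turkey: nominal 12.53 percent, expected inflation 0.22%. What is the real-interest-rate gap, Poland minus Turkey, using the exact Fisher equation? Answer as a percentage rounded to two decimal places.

-14.39%

Poland: (1 + 0.0641)/(1 + 0.0870) − 1 = -2.1067%
Turkey: (1 + 0.1253)/(1 + 0.0022) − 1 = 12.2830%
Differential = -2.1067% − 12.2830% = -14.3897% → -14.39%.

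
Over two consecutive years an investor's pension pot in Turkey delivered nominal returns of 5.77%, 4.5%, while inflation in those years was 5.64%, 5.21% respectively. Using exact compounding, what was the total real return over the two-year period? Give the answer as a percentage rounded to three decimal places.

-0.553%

Nominal growth factor = 1.0577 × 1.0450 = 1.105297
Price-level growth factor = 1.0564 × 1.0521 = 1.111438
Real growth factor = 1.105297 / 1.111438 = 0.994474
Total real return = 0.994474 − 1 → -0.553%.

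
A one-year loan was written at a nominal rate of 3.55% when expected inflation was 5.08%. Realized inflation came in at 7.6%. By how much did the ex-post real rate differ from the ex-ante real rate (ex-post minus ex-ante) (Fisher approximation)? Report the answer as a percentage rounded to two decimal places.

-2.52%

Ex-ante: 3.55% − 5.08% = -1.530%
Ex-post: 3.55% − 7.6% = -4.050%
Difference (ex-post − ex-ante) = -2.5200% → -2.52%.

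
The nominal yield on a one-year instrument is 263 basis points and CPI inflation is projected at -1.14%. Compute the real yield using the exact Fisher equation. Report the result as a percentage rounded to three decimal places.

3.813%

By the Fisher relation, 1 + r = (1 + i)/(1 + π).
1 + r = 1.02630 / 0.98860 = 1.0381347
r = 1.0381347 − 1 = 3.81347%, i.e. 3.813%.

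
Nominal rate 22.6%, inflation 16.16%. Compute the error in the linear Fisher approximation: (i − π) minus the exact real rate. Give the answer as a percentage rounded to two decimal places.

Approximate: r ≈ 22.600% − 16.160% = 6.4400%
Exact: (1 + 0.2260)/(1 + 0.1616) − 1 = 5.5441%
Error = 6.4400% − 5.5441% = 0.8959% → 0.90%.

0.90%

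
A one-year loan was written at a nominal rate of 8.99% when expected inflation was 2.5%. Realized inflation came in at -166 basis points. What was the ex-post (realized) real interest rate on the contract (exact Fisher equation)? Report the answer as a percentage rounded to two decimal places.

10.83%

Ex-post: (1 + 0.0899)/(1 − 0.0166) − 1 = 10.8298%
So the realized real rate is 10.83%.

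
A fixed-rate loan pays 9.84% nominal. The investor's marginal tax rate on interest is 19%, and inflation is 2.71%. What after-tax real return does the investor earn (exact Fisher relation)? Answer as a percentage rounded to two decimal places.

After-tax nominal return = 9.84% × (1 − 0.19) = 7.9704%.
1 + r = 1.079704 / 1.02710 = 1.051216
After-tax real rate = 1.051216 − 1 → 5.12%.

5.12%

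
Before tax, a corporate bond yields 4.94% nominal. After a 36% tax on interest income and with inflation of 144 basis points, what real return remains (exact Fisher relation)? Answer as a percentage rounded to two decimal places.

1.70%

After-tax nominal return = 4.94% × (1 − 0.36) = 3.1616%.
1 + r = 1.031616 / 1.01440 = 1.016972
After-tax real rate = 1.016972 − 1 → 1.70%.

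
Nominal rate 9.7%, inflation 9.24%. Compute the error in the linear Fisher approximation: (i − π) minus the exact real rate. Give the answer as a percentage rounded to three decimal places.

Approximate: r ≈ 9.700% − 9.240% = 0.4600%
Exact: (1 + 0.0970)/(1 + 0.0924) − 1 = 0.4211%
Error = 0.4600% − 0.4211% = 0.0389% → 0.039%.

0.039%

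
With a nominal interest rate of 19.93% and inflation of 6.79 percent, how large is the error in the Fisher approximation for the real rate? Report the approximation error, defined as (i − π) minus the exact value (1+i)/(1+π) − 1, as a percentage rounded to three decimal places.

0.835%

Approximate: r ≈ 19.930% − 6.790% = 13.1400%
Exact: (1 + 0.1993)/(1 + 0.0679) − 1 = 12.30452%
Error = 13.1400% − 12.30452% = 0.83548% → 0.835%.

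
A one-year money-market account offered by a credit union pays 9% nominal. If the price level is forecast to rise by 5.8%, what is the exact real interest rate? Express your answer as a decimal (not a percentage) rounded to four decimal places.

0.0302

By the Fisher equation, 1 + r = (1 + i)/(1 + π).
1 + r = 1.09000 / 1.05800 = 1.030246
r = 1.030246 − 1 = 3.0246%, i.e. 0.0302.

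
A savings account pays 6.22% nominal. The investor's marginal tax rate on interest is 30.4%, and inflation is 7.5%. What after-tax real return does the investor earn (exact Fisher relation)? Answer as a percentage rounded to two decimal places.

-2.95%

After-tax nominal return = 6.22% × (1 − 0.304) = 4.32912%.
1 + r = 1.0432912 / 1.07500 = 0.970503
After-tax real rate = 0.970503 − 1 → -2.95%.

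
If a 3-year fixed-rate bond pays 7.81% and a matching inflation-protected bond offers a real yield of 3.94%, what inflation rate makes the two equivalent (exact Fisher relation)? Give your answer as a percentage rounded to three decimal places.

(1 + π) = (1 + i)/(1 + r) = 1.07810 / 1.03940 = 1.037233
Break-even inflation = 1.037233 − 1 → 3.723%.

3.723%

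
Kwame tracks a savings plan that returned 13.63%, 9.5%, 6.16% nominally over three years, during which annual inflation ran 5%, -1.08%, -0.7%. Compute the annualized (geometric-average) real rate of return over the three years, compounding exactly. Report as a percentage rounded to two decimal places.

Compound the nominal returns: 1.1363 × 1.0950 × 1.0616 = 1.32089421.
Compound inflation: 1.0500 × 0.9892 × 0.9930 = 1.03138938.
Deflate: 1.32089421 / 1.03138938 = 1.28069402.
Annualized real rate = 1.28069402^(1/3) − 1 = 8.5963% → 8.60%.

8.60%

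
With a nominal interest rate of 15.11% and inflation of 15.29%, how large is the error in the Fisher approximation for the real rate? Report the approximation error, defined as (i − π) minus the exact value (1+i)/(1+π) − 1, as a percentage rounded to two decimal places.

Approximate: r ≈ 15.110% − 15.290% = -0.1800%
Exact: (1 + 0.1511)/(1 + 0.1529) − 1 = -0.1561%
Error = -0.1800% − (-0.1561%) = -0.0239% → -0.02%.

-0.02%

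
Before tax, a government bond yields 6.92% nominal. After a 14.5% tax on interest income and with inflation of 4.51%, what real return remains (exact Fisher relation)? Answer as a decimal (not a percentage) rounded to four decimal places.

0.0135

After-tax nominal return = 6.92% × (1 − 0.145) = 5.9166%.
1 + r = 1.059166 / 1.04510 = 1.013459
After-tax real rate = 1.013459 − 1 → 0.0135.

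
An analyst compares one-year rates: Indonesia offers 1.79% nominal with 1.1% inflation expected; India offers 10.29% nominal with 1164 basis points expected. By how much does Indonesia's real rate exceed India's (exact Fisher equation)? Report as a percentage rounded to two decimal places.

1.89%

Indonesia: (1 + 0.0179)/(1 + 0.0110) − 1 = 0.6825%
India: (1 + 0.1029)/(1 + 0.1164) − 1 = -1.2092%
Differential = 0.6825% − (-1.2092%) = 1.8917% → 1.89%.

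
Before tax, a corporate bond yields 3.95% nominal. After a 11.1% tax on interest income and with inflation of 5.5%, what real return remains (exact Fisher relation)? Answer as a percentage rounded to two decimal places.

-1.88%

After-tax nominal return = 3.95% × (1 − 0.111) = 3.51155%.
1 + r = 1.0351155 / 1.05500 = 0.981152
After-tax real rate = 0.981152 − 1 → -1.88%.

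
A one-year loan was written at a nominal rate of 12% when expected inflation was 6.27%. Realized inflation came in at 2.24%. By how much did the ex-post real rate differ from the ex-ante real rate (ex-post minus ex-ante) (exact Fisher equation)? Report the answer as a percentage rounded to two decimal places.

4.15%

Ex-ante: (1 + 0.1200)/(1 + 0.0627) − 1 = 5.3919%
Ex-post: (1 + 0.1200)/(1 + 0.0224) − 1 = 9.5462%
Difference (ex-post − ex-ante) = 4.1542% → 4.15%.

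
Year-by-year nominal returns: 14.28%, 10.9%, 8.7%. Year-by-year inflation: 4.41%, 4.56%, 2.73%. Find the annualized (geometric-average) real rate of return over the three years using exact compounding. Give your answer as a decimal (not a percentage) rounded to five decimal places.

0.07097

Compound the nominal returns: 1.1428 × 1.1090 × 1.0870 = 1.377625972.
Compound inflation: 1.0441 × 1.0456 × 1.0273 = 1.121514669.
Deflate: 1.377625972 / 1.121514669 = 1.228361974.
Annualized real rate = 1.228361974^(1/3) − 1 = 7.09654% → 0.07097.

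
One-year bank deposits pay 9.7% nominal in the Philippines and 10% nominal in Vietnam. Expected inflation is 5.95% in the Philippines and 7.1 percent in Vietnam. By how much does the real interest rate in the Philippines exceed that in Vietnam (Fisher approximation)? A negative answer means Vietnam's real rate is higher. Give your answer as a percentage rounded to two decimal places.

0.85%

The Philippines: 9.7% − 5.95% = 3.750%
Vietnam: 10% − 7.1% = 2.900%
Differential = 0.850% → 0.85%.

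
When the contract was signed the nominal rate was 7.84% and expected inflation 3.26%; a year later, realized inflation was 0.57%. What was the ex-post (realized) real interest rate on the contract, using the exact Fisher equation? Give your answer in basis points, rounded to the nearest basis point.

Ex-post: (1 + 0.0784)/(1 + 0.0057) − 1 = 7.2288%
So the realized real rate is 723 basis points.

723 basis points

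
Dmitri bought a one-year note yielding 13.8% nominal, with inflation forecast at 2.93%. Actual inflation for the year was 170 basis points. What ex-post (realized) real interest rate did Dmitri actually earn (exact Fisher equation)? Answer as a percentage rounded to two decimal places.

Ex-post: (1 + 0.1380)/(1 + 0.0170) − 1 = 11.8977%
So the realized real rate is 11.90%.

11.90%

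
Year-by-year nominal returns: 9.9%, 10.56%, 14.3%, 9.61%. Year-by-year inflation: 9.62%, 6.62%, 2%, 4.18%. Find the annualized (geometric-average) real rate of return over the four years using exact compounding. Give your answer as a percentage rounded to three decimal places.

Compound the nominal returns: 1.0990 × 1.1056 × 1.1430 × 1.0961 = 1.52227155.
Compound inflation: 1.0962 × 1.0662 × 1.0200 × 1.0418 = 1.24197542.
Deflate: 1.52227155 / 1.24197542 = 1.22568573.
Annualized real rate = 1.22568573^(1/4) − 1 = 5.2191% → 5.219%.

5.219%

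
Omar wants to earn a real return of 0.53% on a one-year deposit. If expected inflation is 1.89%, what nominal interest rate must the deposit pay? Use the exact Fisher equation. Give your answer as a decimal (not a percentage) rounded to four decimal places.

0.0243

(1 + i) = (1 + r)(1 + π) = 1.00530 × 1.01890 = 1.02430017
i = 1.02430017 − 1, so the required nominal rate is 0.0243.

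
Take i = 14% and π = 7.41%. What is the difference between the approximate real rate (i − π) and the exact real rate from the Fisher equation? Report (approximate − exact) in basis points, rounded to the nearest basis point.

Approximate: r ≈ 14.000% − 7.410% = 6.5900%
Exact: (1 + 0.1400)/(1 + 0.0741) − 1 = 6.1354%
Error = 6.5900% − 6.1354% = 0.4546% → 45 basis points.

45 basis points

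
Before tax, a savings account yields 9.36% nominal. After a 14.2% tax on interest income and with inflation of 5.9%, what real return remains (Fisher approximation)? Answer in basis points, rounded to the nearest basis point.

After-tax nominal return = 9.36% × (1 − 0.142) = 8.03088%.
r ≈ 8.03088% − 5.9% → 213 basis points.

213 basis points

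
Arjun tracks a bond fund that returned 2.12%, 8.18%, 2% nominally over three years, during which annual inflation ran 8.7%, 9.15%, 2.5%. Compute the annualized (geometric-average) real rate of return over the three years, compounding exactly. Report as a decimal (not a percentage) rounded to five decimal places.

Nominal growth factor = 1.0212 × 1.0818 × 1.0200 = 1.12682884
Price-level growth factor = 1.0870 × 1.0915 × 1.0250 = 1.21612201
Real growth factor = 1.12682884 / 1.21612201 = 0.92657548
Annualized real rate = 0.92657548^(1/3) − 1 = -2.5100% → -0.02510.

-0.02510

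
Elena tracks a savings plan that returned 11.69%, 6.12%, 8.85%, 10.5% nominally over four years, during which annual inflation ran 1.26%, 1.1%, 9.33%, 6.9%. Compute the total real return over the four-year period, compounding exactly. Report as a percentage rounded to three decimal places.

19.151%

Nominal growth factor = 1.1169 × 1.0612 × 1.0885 × 1.1050 = 1.425615
Price-level growth factor = 1.0126 × 1.0110 × 1.0933 × 1.0690 = 1.196482
Real growth factor = 1.425615 / 1.196482 = 1.191506
Total real return = 1.191506 − 1 → 19.151%.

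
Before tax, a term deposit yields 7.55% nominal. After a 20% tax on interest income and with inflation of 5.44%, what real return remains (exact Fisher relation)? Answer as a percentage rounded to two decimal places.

After-tax nominal return = 7.55% × (1 − 0.2) = 6.0400%.
1 + r = 1.06040 / 1.05440 = 1.005690
After-tax real rate = 1.005690 − 1 → 0.57%.

0.57%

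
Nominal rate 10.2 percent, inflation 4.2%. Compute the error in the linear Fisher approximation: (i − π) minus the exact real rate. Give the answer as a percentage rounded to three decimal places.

0.242%

Approximate: r ≈ 10.200% − 4.200% = 6.0000%
Exact: (1 + 0.1020)/(1 + 0.0420) − 1 = 5.7582%
Error = 6.0000% − 5.7582% = 0.2418% → 0.242%.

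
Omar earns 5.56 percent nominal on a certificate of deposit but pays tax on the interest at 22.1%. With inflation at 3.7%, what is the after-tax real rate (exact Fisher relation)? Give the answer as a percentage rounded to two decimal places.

After-tax nominal return = 5.56% × (1 − 0.221) = 4.33124%.
1 + r = 1.0433124 / 1.03700 = 1.006087
After-tax real rate = 1.006087 − 1 → 0.61%.

0.61%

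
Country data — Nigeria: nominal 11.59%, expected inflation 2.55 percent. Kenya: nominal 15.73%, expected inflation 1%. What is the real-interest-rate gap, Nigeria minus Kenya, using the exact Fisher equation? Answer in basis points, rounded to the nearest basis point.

Nigeria: (1 + 0.1159)/(1 + 0.0255) − 1 = 8.8152%
Kenya: (1 + 0.1573)/(1 + 0.0100) − 1 = 14.5842%
Differential = 8.8152% − 14.5842% = -5.7689% → -577 basis points.

-577 basis points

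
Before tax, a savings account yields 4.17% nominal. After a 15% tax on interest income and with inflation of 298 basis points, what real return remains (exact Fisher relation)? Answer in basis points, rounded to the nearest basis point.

After-tax nominal return = 4.17% × (1 − 0.15) = 3.5445%.
1 + r = 1.035445 / 1.02980 = 1.005482
After-tax real rate = 1.005482 − 1 → 55 basis points.

55 basis points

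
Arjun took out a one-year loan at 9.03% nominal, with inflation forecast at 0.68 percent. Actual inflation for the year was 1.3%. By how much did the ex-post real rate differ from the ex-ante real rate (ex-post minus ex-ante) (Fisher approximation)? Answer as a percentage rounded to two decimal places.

Ex-ante: 9.03% − 0.68% = 8.350%
Ex-post: 9.03% − 1.3% = 7.730%
Difference (ex-post − ex-ante) = -0.6200% → -0.62%.

-0.62%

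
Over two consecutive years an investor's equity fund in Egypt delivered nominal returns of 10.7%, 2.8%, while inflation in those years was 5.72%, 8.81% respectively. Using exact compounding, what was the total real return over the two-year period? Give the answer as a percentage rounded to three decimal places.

Compound the nominal returns: 1.1070 × 1.0280 = 1.137996.
Compound inflation: 1.0572 × 1.0881 = 1.150339.
Deflate: 1.137996 / 1.150339 = 0.989270.
Total real return = 0.989270 − 1 → -1.073%.

-1.073%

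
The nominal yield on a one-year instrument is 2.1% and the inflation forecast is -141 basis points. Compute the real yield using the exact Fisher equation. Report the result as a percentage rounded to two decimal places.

3.56%

By the Fisher identity, 1 + r = (1 + i)/(1 + π).
1 + r = 1.02100 / 0.98590 = 1.035602
r = 1.035602 − 1 = 3.5602%, i.e. 3.56%.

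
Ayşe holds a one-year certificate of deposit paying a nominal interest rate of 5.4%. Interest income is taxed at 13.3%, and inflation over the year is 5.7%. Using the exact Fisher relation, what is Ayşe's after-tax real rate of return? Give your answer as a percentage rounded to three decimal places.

-0.963%

After-tax nominal return = 5.4% × (1 − 0.133) = 4.6818%.
1 + r = 1.046818 / 1.05700 = 0.990367
After-tax real rate = 0.990367 − 1 → -0.963%.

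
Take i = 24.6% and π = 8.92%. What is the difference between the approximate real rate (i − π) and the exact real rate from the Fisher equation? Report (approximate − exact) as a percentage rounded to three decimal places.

Approximate: r ≈ 24.600% − 8.920% = 15.6800%
Exact: (1 + 0.2460)/(1 + 0.0892) − 1 = 14.3959%
Error = 15.6800% − 14.3959% = 1.2841% → 1.284%.

1.284%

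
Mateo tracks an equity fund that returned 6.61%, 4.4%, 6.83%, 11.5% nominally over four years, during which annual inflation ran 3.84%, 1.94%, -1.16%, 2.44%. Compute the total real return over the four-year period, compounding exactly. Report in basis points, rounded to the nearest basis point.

Nominal growth factor = 1.0661 × 1.0440 × 1.0683 × 1.1150 = 1.325765
Price-level growth factor = 1.0384 × 1.0194 × 0.9884 × 1.0244 = 1.071795
Real growth factor = 1.325765 / 1.071795 = 1.236958
Total real return = 1.236958 − 1 → 2370 basis points.

2370 basis points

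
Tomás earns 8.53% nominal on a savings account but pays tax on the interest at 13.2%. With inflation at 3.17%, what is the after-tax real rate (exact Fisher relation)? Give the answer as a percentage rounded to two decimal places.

After-tax nominal return = 8.53% × (1 − 0.132) = 7.40404%.
1 + r = 1.0740404 / 1.03170 = 1.041039
After-tax real rate = 1.041039 − 1 → 4.10%.

4.10%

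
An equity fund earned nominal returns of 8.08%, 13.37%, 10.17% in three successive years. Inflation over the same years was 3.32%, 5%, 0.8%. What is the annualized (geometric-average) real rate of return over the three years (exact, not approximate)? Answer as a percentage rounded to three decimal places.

7.273%

Nominal growth factor = 1.0808 × 1.1337 × 1.1017 = 1.34991627
Price-level growth factor = 1.0332 × 1.0500 × 1.0080 = 1.09353888
Real growth factor = 1.34991627 / 1.09353888 = 1.23444744
Annualized real rate = 1.23444744^(1/3) − 1 = 7.2731% → 7.273%.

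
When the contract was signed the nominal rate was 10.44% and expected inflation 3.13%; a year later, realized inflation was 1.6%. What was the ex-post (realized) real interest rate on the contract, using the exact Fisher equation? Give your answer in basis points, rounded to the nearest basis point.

870 basis points

Ex-post: (1 + 0.1044)/(1 + 0.0160) − 1 = 8.7008%
So the realized real rate is 870 basis points.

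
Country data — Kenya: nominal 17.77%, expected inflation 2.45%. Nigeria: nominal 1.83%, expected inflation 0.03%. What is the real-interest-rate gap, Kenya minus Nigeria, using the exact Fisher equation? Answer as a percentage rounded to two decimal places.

13.15%

Kenya: (1 + 0.1777)/(1 + 0.0245) − 1 = 14.9536%
Nigeria: (1 + 0.0183)/(1 + 0.0003) − 1 = 1.7995%
Differential = 14.9536% − 1.7995% = 13.1542% → 13.15%.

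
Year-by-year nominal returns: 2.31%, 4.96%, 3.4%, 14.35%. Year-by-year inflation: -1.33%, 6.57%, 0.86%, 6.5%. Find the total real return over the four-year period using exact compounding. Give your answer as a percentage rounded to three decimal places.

12.411%

Nominal growth factor = 1.0231 × 1.0496 × 1.0340 × 1.1435 = 1.269693
Price-level growth factor = 0.9867 × 1.0657 × 1.0086 × 1.0650 = 1.129506
Real growth factor = 1.269693 / 1.129506 = 1.124113
Total real return = 1.124113 − 1 → 12.411%.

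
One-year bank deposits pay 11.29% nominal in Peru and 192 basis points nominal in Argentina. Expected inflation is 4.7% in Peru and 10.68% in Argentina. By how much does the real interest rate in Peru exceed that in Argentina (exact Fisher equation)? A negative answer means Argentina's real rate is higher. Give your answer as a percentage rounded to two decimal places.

14.21%

Peru: (1 + 0.1129)/(1 + 0.0470) − 1 = 6.2942%
Argentina: (1 + 0.0192)/(1 + 0.1068) − 1 = -7.9147%
Differential = 6.2942% − (-7.9147%) = 14.2089% → 14.21%.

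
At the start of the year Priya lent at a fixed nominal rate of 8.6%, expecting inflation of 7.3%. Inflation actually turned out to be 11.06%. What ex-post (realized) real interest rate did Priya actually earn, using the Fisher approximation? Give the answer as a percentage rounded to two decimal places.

Ex-post: 8.6% − 11.06% = -2.460%
So the realized real rate is -2.46%.

-2.46%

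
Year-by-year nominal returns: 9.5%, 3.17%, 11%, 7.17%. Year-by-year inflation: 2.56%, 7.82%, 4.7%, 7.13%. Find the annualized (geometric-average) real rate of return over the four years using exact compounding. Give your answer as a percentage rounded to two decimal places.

Compound the nominal returns: 1.0950 × 1.0317 × 1.1100 × 1.0717 = 1.34389011.
Compound inflation: 1.0256 × 1.0782 × 1.0470 × 1.0713 = 1.24032394.
Deflate: 1.34389011 / 1.24032394 = 1.08349929.
Annualized real rate = 1.08349929^(1/4) − 1 = 2.0251% → 2.03%.

2.03%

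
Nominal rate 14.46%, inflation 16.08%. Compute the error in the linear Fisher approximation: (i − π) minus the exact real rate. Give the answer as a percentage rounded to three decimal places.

-0.224%

Approximate: r ≈ 14.460% − 16.080% = -1.6200%
Exact: (1 + 0.1446)/(1 + 0.1608) − 1 = -1.3956%
Error = -1.6200% − (-1.3956%) = -0.2244% → -0.224%.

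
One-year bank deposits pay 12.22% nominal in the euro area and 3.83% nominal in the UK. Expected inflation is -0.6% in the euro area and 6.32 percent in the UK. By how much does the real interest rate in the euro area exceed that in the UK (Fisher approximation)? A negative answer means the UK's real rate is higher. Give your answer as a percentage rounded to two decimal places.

The euro area: 12.22% − (-0.6%) = 12.820%
The UK: 3.83% − 6.32% = -2.490%
Differential = 15.310% → 15.31%.

15.31%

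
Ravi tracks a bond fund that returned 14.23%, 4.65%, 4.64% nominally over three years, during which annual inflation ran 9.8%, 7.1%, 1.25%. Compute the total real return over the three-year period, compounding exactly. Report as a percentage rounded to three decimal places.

5.058%

Compound the nominal returns: 1.1423 × 1.0465 × 1.0464 = 1.250884.
Compound inflation: 1.0980 × 1.0710 × 1.0125 = 1.190657.
Deflate: 1.250884 / 1.190657 = 1.050583.
Total real return = 1.050583 − 1 → 5.058%.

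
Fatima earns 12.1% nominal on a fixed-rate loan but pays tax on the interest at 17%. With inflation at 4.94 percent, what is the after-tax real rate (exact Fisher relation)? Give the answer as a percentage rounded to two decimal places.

After-tax nominal return = 12.1% × (1 − 0.17) = 10.0430%.
1 + r = 1.10043 / 1.04940 = 1.048628
After-tax real rate = 1.048628 − 1 → 4.86%.

4.86%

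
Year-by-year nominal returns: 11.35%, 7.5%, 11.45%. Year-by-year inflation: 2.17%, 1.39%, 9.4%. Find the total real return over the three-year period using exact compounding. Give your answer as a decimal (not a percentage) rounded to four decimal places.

0.1772

Nominal growth factor = 1.1135 × 1.0750 × 1.1145 = 1.334070
Price-level growth factor = 1.0217 × 1.0139 × 1.0940 = 1.133276
Real growth factor = 1.334070 / 1.133276 = 1.177180
Total real return = 1.177180 − 1 → 0.1772.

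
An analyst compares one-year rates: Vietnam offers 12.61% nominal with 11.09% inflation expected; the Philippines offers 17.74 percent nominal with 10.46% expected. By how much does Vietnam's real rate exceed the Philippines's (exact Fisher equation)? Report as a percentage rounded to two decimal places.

-5.22%

Vietnam: (1 + 0.1261)/(1 + 0.1109) − 1 = 1.3683%
The Philippines: (1 + 0.1774)/(1 + 0.1046) − 1 = 6.5906%
Differential = 1.3683% − 6.5906% = -5.2224% → -5.22%.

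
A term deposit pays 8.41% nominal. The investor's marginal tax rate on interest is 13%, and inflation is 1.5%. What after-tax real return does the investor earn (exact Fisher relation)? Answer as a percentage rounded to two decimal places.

5.73%

After-tax nominal return = 8.41% × (1 − 0.13) = 7.3167%.
1 + r = 1.073167 / 1.01500 = 1.057307
After-tax real rate = 1.057307 − 1 → 5.73%.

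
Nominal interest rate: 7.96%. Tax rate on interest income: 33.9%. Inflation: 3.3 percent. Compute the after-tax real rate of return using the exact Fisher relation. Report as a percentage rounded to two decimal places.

After-tax nominal return = 7.96% × (1 − 0.339) = 5.26156%.
1 + r = 1.0526156 / 1.03300 = 1.018989
After-tax real rate = 1.018989 − 1 → 1.90%.

1.90%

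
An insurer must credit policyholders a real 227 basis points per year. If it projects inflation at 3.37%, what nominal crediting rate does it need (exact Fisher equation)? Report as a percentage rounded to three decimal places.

(1 + i) = (1 + r)(1 + π) = 1.02270 × 1.03370 = 1.05716499
i = 1.05716499 − 1, so the required nominal rate is 5.716%.

5.716%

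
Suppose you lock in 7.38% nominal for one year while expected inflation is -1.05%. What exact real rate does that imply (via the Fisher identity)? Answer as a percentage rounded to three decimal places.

By the Fisher identity, 1 + r = (1 + i)/(1 + π).
1 + r = 1.07380 / 0.98950 = 1.0851945
r = 1.0851945 − 1 = 8.51945%, i.e. 8.519%.

8.519%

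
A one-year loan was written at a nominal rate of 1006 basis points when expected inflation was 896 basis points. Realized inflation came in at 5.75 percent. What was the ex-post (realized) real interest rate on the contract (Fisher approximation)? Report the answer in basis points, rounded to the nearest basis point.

431 basis points

Ex-post: 10.06% − 5.75% = 4.310%
So the realized real rate is 431 basis points.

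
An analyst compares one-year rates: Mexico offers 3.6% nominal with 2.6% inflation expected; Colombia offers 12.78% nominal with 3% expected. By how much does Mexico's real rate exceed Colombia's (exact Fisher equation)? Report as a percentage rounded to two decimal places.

Mexico: (1 + 0.0360)/(1 + 0.0260) − 1 = 0.9747%
Colombia: (1 + 0.1278)/(1 + 0.0300) − 1 = 9.4951%
Differential = 0.9747% − 9.4951% = -8.5205% → -8.52%.

-8.52%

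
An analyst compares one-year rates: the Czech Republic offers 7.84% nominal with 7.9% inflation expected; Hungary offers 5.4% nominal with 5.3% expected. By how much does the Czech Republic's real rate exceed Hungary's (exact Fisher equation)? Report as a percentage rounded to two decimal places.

The Czech Republic: (1 + 0.0784)/(1 + 0.0790) − 1 = -0.0556%
Hungary: (1 + 0.0540)/(1 + 0.0530) − 1 = 0.0950%
Differential = -0.0556% − 0.0950% = -0.1506% → -0.15%.

-0.15%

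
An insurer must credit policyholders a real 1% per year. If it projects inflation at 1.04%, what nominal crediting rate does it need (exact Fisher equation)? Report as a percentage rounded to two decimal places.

(1 + i) = (1 + r)(1 + π) = 1.01000 × 1.01040 = 1.020504
i = 1.020504 − 1, so the required nominal rate is 2.05%.

2.05%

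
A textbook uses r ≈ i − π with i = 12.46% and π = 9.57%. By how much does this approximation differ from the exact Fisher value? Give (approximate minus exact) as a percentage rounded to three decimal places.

0.252%

Approximate: r ≈ 12.460% − 9.570% = 2.8900%
Exact: (1 + 0.1246)/(1 + 0.0957) − 1 = 2.6376%
Error = 2.8900% − 2.6376% = 0.2524% → 0.252%.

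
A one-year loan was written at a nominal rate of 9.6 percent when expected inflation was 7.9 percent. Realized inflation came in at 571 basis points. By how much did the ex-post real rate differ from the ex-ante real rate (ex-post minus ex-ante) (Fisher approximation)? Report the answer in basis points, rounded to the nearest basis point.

Ex-ante: 9.6% − 7.9% = 1.700%
Ex-post: 9.6% − 5.71% = 3.890%
Difference (ex-post − ex-ante) = 2.1900% → 219 basis points.

219 basis points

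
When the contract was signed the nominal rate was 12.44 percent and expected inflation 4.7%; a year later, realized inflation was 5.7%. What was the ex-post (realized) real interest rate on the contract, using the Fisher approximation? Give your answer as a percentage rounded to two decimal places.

Ex-post: 12.44% − 5.7% = 6.740%
So the realized real rate is 6.74%.

6.74%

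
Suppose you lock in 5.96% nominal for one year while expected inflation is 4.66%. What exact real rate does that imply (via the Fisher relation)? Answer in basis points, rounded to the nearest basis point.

By the Fisher relation, 1 + r = (1 + i)/(1 + π).
1 + r = 1.05960 / 1.04660 = 1.012421
r = 1.012421 − 1 = 1.2421%, i.e. 124 basis points.

124 basis points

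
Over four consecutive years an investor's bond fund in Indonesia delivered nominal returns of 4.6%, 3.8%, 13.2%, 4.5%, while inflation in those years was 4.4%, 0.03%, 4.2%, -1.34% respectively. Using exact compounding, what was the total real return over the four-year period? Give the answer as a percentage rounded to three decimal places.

19.633%

Nominal growth factor = 1.0460 × 1.0380 × 1.1320 × 1.0450 = 1.284375
Price-level growth factor = 1.0440 × 1.0003 × 1.0420 × 0.9866 = 1.073593
Real growth factor = 1.284375 / 1.073593 = 1.196333
Total real return = 1.196333 − 1 → 19.633%.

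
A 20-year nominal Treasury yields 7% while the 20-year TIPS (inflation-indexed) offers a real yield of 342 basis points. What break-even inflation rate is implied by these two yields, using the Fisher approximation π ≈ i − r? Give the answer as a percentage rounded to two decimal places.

3.58%

π ≈ i − r = 7% − 3.42% → 3.58%.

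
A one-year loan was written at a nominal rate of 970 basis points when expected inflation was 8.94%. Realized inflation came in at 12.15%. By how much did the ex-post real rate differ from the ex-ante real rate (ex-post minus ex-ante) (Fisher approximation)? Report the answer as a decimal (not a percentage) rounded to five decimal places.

Ex-ante: 9.7% − 8.94% = 0.760%
Ex-post: 9.7% − 12.15% = -2.450%
Difference (ex-post − ex-ante) = -3.2100% → -0.03210.

-0.03210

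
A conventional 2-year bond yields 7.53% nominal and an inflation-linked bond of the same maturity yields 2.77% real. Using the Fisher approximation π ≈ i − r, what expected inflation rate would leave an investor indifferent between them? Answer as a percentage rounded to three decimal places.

π ≈ i − r = 7.53% − 2.77% → 4.760%.

4.760%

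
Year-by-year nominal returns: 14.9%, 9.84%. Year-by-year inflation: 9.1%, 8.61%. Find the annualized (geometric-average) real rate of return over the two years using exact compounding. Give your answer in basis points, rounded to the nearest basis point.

Compound the nominal returns: 1.1490 × 1.0984 = 1.26206160.
Compound inflation: 1.0910 × 1.0861 = 1.18493510.
Deflate: 1.26206160 / 1.18493510 = 1.06508922.
Annualized real rate = 1.06508922^(1/2) − 1 = 3.2032% → 320 basis points.

320 basis points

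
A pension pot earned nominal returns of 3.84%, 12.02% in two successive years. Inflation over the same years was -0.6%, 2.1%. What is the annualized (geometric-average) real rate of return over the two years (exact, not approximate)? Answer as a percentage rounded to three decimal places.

Nominal growth factor = 1.0384 × 1.1202 = 1.16321568
Price-level growth factor = 0.9940 × 1.0210 = 1.01487400
Real growth factor = 1.16321568 / 1.01487400 = 1.14616758
Annualized real rate = 1.14616758^(1/2) − 1 = 7.0592% → 7.059%.

7.059%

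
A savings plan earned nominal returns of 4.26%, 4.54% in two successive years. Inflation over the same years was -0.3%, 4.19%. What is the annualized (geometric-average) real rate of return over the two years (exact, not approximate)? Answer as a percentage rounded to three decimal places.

2.433%

Compound the nominal returns: 1.0426 × 1.0454 = 1.08993404.
Compound inflation: 0.9970 × 1.0419 = 1.03877430.
Deflate: 1.08993404 / 1.03877430 = 1.04925010.
Annualized real rate = 1.04925010^(1/2) − 1 = 2.4329% → 2.433%.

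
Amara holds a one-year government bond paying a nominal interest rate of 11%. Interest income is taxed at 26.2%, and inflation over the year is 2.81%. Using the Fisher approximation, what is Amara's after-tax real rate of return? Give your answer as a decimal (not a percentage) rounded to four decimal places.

After-tax nominal return = 11% × (1 − 0.262) = 8.1180%.
r ≈ 8.1180% − 2.81% → 0.0531.

0.0531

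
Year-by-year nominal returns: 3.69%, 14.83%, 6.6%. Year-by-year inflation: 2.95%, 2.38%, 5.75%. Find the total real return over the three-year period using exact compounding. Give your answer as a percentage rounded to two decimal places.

Nominal growth factor = 1.0369 × 1.1483 × 1.0660 = 1.269257
Price-level growth factor = 1.0295 × 1.0238 × 1.0575 = 1.114607
Real growth factor = 1.269257 / 1.114607 = 1.138748
Total real return = 1.138748 − 1 → 13.87%.

13.87%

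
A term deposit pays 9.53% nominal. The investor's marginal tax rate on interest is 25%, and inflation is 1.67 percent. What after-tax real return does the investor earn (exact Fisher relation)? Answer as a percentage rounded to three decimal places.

5.388%

After-tax nominal return = 9.53% × (1 − 0.25) = 7.1475%.
1 + r = 1.071475 / 1.01670 = 1.0538753
After-tax real rate = 1.0538753 − 1 → 5.388%.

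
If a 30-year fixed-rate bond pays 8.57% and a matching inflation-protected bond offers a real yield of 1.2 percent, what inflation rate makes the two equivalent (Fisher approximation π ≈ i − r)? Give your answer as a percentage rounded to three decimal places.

π ≈ i − r = 8.57% − 1.2% → 7.370%.

7.370%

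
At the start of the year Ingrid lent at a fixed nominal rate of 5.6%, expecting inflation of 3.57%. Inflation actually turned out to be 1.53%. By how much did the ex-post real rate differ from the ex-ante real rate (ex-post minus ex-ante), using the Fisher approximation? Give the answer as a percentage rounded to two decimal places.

2.04%

Ex-ante: 5.6% − 3.57% = 2.030%
Ex-post: 5.6% − 1.53% = 4.070%
Difference (ex-post − ex-ante) = 2.0400% → 2.04%.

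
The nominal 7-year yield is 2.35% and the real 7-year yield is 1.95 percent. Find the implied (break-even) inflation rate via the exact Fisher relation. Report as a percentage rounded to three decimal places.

0.392%

(1 + π) = (1 + i)/(1 + r) = 1.02350 / 1.01950 = 1.003923
Break-even inflation = 1.003923 − 1 → 0.392%.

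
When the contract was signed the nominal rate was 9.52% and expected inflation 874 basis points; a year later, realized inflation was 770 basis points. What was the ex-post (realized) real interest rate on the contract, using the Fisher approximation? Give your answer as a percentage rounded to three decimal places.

Ex-post: 9.52% − 7.7% = 1.820%
So the realized real rate is 1.820%.

1.820%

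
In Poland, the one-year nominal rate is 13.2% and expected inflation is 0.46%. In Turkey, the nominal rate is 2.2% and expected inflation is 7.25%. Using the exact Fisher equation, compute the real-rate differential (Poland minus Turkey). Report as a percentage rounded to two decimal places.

Poland: (1 + 0.1320)/(1 + 0.0046) − 1 = 12.6817%
Turkey: (1 + 0.0220)/(1 + 0.0725) − 1 = -4.7086%
Differential = 12.6817% − (-4.7086%) = 17.3903% → 17.39%.

17.39%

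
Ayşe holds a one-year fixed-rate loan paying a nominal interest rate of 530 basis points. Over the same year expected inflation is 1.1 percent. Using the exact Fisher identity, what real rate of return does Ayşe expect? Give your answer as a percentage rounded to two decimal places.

4.15%

1 + r = 1.05300 / 1.01100 = 1.041543
r = 1.041543 − 1 = 4.1543%, i.e. 4.15%.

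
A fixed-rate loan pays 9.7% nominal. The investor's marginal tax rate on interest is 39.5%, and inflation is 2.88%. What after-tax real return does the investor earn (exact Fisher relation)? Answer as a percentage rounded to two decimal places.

2.90%

After-tax nominal return = 9.7% × (1 − 0.395) = 5.8685%.
1 + r = 1.058685 / 1.02880 = 1.029048
After-tax real rate = 1.029048 − 1 → 2.90%.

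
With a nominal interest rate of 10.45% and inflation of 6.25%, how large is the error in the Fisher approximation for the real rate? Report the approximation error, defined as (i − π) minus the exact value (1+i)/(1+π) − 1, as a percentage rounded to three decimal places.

Approximate: r ≈ 10.450% − 6.250% = 4.2000%
Exact: (1 + 0.1045)/(1 + 0.0625) − 1 = 3.9529%
Error = 4.2000% − 3.9529% = 0.2471% → 0.247%.

0.247%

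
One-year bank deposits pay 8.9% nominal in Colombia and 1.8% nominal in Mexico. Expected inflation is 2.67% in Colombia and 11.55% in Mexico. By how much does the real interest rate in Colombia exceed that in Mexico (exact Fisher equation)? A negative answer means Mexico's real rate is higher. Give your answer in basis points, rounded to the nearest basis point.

Colombia: (1 + 0.0890)/(1 + 0.0267) − 1 = 6.0680%
Mexico: (1 + 0.0180)/(1 + 0.1155) − 1 = -8.7405%
Differential = 6.0680% − (-8.7405%) = 14.8085% → 1481 basis points.

1481 basis points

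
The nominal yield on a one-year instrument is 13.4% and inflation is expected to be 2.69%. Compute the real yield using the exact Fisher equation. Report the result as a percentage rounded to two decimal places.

10.43%

By the Fisher equation, 1 + r = (1 + i)/(1 + π).
1 + r = 1.13400 / 1.02690 = 1.104294
r = 1.104294 − 1 = 10.4294%, i.e. 10.43%.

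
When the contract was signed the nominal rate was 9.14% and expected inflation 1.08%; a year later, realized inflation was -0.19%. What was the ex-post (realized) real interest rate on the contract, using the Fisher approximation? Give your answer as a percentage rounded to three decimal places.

Ex-post: 9.14% − (-0.19%) = 9.330%
So the realized real rate is 9.330%.

9.330%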